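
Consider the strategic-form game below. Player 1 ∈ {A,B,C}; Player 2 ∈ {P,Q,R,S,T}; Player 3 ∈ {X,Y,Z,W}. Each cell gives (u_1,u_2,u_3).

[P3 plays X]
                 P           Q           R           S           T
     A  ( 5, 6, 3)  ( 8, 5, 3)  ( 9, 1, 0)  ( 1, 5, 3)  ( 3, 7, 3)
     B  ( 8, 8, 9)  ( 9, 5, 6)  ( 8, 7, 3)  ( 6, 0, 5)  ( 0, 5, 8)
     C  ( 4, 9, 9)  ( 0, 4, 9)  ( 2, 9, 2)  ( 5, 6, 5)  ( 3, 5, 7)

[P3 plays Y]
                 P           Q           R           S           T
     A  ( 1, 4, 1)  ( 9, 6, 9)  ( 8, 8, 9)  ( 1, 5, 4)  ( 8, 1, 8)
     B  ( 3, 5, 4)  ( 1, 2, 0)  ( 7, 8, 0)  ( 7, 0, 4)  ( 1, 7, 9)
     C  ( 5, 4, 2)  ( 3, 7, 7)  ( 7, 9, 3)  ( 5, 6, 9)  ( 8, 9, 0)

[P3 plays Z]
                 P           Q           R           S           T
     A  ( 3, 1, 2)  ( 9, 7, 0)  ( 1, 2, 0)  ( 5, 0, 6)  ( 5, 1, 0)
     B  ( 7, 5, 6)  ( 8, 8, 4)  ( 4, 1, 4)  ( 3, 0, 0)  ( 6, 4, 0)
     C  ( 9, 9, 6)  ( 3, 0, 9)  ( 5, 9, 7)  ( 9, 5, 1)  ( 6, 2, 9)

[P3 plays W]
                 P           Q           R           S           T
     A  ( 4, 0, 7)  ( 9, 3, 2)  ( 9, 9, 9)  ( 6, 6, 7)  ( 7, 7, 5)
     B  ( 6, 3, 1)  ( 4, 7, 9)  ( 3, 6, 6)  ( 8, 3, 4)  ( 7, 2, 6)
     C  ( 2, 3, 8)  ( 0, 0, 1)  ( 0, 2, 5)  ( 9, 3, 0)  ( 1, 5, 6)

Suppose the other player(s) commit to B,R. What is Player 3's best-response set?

P3 best: {W}

u_3(X vs B,R) = 3
u_3(Y vs B,R) = 0
u_3(Z vs B,R) = 4
u_3(W vs B,R) = 6
max payoff 6 at {W}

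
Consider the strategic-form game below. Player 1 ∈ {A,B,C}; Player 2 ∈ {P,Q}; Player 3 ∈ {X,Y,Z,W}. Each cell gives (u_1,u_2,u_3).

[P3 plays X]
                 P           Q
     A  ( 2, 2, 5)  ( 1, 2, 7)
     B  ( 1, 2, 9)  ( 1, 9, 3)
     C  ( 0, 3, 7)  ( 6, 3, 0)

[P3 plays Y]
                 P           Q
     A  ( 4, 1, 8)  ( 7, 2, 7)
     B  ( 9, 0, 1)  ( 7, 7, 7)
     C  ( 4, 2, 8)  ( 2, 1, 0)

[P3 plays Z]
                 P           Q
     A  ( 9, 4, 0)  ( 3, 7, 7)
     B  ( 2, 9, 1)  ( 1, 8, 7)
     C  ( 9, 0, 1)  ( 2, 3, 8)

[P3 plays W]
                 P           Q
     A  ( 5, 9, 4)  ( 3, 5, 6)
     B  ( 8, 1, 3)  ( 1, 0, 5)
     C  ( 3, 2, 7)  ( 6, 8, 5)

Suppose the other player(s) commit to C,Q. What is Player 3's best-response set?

BR_3 = {Z}

u_3(X vs C,Q) = 0
u_3(Y vs C,Q) = 0
u_3(Z vs C,Q) = 8
u_3(W vs C,Q) = 5
max payoff 8 at {Z}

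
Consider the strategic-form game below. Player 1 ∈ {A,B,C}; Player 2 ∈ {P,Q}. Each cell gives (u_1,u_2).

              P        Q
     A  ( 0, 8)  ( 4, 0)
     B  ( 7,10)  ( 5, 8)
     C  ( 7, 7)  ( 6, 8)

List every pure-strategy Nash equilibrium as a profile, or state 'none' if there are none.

(A,P): not NE [P1→C gives 7>0]
(A,Q): not NE [P1→C gives 6>4; P2→P gives 8>0]
(B,P): NE
(B,Q): not NE [P1→C gives 6>5; P2→P gives 10>8]
(C,P): not NE [P2→Q gives 8>7]
(C,Q): NE

NE set: (B,P), (C,Q)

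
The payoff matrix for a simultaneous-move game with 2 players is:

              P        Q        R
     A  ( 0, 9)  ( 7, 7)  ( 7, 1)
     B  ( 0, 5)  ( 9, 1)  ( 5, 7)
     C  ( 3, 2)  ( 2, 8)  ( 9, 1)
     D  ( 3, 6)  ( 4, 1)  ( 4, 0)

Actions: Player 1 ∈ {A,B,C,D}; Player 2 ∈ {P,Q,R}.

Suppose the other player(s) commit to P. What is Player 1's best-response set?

BR_1 = {C,D}

u_1(A vs P) = 0
u_1(B vs P) = 0
u_1(C vs P) = 3
u_1(D vs P) = 3
max payoff 3 at {C,D}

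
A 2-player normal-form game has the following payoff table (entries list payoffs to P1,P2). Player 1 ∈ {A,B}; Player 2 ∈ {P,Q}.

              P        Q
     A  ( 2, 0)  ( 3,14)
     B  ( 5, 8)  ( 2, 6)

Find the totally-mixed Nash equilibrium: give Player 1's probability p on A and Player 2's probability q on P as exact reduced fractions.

P1 mixes 1/8 on A; P2 mixes 1/4 on P

P1 indiff ⇒ q·2+(1-q)·3 = q·5+(1-q)·2 ⇒ q(-3) = (1-q)(-1) ⇒ q = 1/4
P2 indiff ⇒ p·0+(1-p)·8 = p·14+(1-p)·6 ⇒ p(-14) = (1-p)(-2) ⇒ p = 1/8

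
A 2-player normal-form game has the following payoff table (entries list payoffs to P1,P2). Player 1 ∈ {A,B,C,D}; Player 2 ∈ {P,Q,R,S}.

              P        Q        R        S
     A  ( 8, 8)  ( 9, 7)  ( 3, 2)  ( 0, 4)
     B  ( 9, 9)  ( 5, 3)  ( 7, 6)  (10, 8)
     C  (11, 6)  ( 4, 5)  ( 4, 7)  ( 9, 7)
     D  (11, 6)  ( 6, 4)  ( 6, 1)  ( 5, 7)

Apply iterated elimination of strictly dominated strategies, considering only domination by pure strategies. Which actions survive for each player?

P2 drop Q (P beats it: A:8>7 B:9>3 C:6>5 D:6>4)
P1 drop A (B beats it: P:9>8 R:7>3 S:10>0)
P1→{B,C,D} P2→{P,R,S}

Survivors P1:{B,C,D} P2:{P,R,S}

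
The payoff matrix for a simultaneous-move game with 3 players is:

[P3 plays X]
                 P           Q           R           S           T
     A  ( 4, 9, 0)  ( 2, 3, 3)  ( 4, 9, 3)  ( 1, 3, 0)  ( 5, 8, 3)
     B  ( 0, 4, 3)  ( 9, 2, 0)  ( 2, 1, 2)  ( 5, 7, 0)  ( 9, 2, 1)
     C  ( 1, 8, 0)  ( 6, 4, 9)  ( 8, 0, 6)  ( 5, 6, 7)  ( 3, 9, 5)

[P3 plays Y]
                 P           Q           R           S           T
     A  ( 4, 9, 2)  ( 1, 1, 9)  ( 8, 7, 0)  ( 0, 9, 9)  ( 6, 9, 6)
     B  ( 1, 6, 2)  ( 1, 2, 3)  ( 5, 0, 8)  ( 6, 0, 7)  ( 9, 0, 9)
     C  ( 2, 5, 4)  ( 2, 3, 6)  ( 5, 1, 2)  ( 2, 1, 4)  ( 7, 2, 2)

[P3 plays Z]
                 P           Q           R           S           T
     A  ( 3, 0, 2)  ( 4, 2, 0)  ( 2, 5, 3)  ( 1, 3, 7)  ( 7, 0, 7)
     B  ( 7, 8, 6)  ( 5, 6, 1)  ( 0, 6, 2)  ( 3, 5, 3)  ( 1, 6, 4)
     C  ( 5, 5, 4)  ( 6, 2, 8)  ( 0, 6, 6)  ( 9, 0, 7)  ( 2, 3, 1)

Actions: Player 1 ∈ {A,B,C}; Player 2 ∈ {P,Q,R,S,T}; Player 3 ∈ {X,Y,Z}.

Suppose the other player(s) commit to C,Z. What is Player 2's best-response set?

BR_2 = {R}

u_2(P vs C,Z) = 5
u_2(Q vs C,Z) = 2
u_2(R vs C,Z) = 6
u_2(S vs C,Z) = 0
u_2(T vs C,Z) = 3
max payoff 6 at {R}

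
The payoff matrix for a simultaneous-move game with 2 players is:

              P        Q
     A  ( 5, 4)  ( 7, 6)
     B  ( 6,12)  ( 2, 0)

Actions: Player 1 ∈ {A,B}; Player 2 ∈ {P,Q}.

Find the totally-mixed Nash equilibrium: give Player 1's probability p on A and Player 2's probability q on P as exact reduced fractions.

P1 indiff ⇒ q·5+(1-q)·7 = q·6+(1-q)·2 ⇒ q(-1) = (1-q)(-5) ⇒ q = 5/6
P2 indiff ⇒ p·4+(1-p)·12 = p·6+(1-p)·0 ⇒ p(-2) = (1-p)(-12) ⇒ p = 6/7

P1 mixes 6/7 on A; P2 mixes 5/6 on P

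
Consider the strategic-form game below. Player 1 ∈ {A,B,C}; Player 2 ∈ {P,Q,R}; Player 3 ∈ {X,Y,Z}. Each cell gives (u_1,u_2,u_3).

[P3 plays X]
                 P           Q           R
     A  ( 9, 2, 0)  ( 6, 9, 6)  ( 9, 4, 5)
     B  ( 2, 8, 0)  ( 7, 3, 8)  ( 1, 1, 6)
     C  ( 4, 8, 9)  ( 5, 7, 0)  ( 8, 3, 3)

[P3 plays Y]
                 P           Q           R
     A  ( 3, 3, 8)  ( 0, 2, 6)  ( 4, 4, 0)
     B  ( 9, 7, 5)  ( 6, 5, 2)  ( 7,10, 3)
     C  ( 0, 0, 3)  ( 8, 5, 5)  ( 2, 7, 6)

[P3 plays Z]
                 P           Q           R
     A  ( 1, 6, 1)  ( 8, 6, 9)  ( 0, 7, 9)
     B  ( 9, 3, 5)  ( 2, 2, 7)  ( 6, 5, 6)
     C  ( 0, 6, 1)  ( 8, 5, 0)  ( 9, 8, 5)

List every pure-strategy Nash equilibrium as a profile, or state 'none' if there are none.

(A,P,X): not NE [P2→Q gives 9>2; P3→Y gives 8>0]
(A,P,Y): not NE [P1→B gives 9>3; P2→R gives 4>3]
(A,P,Z): not NE [P1→B gives 9>1; P2→R gives 7>6; P3→Y gives 8>1]
(A,Q,X): not NE [P1→B gives 7>6; P3→Z gives 9>6]
(A,Q,Y): not NE [P1→C gives 8>0; P2→R gives 4>2; P3→Z gives 9>6]
(A,Q,Z): not NE [P2→R gives 7>6]
(A,R,X): not NE [P2→Q gives 9>4; P3→Z gives 9>5]
(A,R,Y): not NE [P1→B gives 7>4; P3→Z gives 9>0]
(A,R,Z): not NE [P1→C gives 9>0]
(B,P,X): not NE [P1→A gives 9>2; P3→Z gives 5>0]
(B,P,Y): not NE [P2→R gives 10>7]
(B,P,Z): not NE [P2→R gives 5>3]
(B,Q,X): not NE [P2→P gives 8>3]
(B,Q,Y): not NE [P1→C gives 8>6; P2→R gives 10>5; P3→X gives 8>2]
(B,Q,Z): not NE [P1→C gives 8>2; P2→R gives 5>2; P3→X gives 8>7]
(B,R,X): not NE [P1→A gives 9>1; P2→P gives 8>1]
(B,R,Y): not NE [P3→Z gives 6>3]
(B,R,Z): not NE [P1→C gives 9>6]
(C,P,X): not NE [P1→A gives 9>4]
(C,P,Y): not NE [P1→B gives 9>0; P2→R gives 7>0; P3→X gives 9>3]
(C,P,Z): not NE [P1→B gives 9>0; P2→R gives 8>6; P3→X gives 9>1]
(C,Q,X): not NE [P1→B gives 7>5; P2→P gives 8>7; P3→Y gives 5>0]
(C,Q,Y): not NE [P2→R gives 7>5]
(C,Q,Z): not NE [P2→R gives 8>5; P3→Y gives 5>0]
(C,R,X): not NE [P1→A gives 9>8; P2→P gives 8>3; P3→Y gives 6>3]
(C,R,Y): not NE [P1→B gives 7>2]
(C,R,Z): not NE [P3→Y gives 6>5]

PSNE: ∅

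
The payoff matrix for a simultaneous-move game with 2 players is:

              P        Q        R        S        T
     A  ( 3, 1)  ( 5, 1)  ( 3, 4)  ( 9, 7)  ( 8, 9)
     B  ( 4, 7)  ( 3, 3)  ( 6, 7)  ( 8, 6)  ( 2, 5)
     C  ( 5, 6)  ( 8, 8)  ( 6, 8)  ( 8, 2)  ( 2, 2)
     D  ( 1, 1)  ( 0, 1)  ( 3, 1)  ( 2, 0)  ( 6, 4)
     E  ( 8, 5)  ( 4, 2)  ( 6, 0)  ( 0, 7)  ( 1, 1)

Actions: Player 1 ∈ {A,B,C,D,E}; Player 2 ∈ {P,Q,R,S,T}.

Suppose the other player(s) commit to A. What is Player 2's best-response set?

u_2(P vs A) = 1
u_2(Q vs A) = 1
u_2(R vs A) = 4
u_2(S vs A) = 7
u_2(T vs A) = 9
max payoff 9 at {T}

argmax u_2 = {T}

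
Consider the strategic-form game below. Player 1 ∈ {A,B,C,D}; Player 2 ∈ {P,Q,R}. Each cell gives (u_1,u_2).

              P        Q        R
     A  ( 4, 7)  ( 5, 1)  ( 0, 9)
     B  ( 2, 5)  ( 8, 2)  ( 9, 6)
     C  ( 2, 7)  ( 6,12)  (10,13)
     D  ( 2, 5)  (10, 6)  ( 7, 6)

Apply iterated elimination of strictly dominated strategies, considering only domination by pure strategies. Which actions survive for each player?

Survivors P1:{B,C,D} P2:{Q,R}

P2 drop P (R beats it: A:9>7 B:6>5 C:13>7 D:6>5)
P1 drop A (B beats it: Q:8>5 R:9>0)
P1→{B,C,D} P2→{Q,R}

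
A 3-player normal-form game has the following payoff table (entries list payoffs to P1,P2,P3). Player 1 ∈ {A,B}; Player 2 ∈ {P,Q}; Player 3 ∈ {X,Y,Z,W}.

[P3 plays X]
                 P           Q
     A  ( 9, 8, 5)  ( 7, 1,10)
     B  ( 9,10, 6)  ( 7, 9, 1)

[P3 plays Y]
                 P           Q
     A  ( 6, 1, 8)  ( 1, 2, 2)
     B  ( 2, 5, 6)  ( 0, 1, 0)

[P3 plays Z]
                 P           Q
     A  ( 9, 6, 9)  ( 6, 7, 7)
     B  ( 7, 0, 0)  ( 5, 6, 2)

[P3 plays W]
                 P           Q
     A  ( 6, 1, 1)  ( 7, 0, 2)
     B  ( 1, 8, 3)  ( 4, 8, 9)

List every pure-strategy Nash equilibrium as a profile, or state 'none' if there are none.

(A,P,X): not NE [P3→Z gives 9>5]
(A,P,Y): not NE [P2→Q gives 2>1; P3→Z gives 9>8]
(A,P,Z): not NE [P2→Q gives 7>6]
(A,P,W): not NE [P3→Z gives 9>1]
(A,Q,X): not NE [P2→P gives 8>1]
(A,Q,Y): not NE [P3→X gives 10>2]
(A,Q,Z): not NE [P3→X gives 10>7]
(A,Q,W): not NE [P2→P gives 1>0; P3→X gives 10>2]
(B,P,X): NE
(B,P,Y): not NE [P1→A gives 6>2]
(B,P,Z): not NE [P1→A gives 9>7; P2→Q gives 6>0; P3→Y gives 6>0]
(B,P,W): not NE [P1→A gives 6>1; P3→Y gives 6>3]
(B,Q,X): not NE [P2→P gives 10>9; P3→W gives 9>1]
(B,Q,Y): not NE [P1→A gives 1>0; P2→P gives 5>1; P3→W gives 9>0]
(B,Q,Z): not NE [P1→A gives 6>5; P3→W gives 9>2]
(B,Q,W): not NE [P1→A gives 7>4]

PSNE = {(B,P,X)}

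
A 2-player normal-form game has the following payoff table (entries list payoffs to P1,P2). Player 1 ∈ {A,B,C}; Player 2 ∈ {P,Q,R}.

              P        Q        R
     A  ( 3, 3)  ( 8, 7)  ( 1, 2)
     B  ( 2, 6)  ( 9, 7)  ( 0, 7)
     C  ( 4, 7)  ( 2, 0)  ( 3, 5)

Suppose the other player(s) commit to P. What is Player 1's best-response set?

u_1(A vs P) = 3
u_1(B vs P) = 2
u_1(C vs P) = 4
max payoff 4 at {C}

P1 best: {C}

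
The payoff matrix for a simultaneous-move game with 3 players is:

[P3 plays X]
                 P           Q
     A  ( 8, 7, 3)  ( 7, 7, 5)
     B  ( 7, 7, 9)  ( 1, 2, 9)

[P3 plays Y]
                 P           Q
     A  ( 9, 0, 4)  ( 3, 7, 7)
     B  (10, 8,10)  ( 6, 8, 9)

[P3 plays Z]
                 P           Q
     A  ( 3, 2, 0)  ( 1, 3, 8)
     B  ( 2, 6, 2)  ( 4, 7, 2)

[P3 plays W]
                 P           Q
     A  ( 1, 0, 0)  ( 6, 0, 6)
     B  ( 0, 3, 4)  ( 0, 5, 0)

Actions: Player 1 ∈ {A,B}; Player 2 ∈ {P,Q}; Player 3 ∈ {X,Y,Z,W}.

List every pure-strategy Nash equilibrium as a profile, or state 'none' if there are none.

PSNE = {(B,P,Y), (B,Q,Y)}

(A,P,X): not NE [P3→Y gives 4>3]
(A,P,Y): not NE [P1→B gives 10>9; P2→Q gives 7>0]
(A,P,Z): not NE [P2→Q gives 3>2; P3→Y gives 4>0]
(A,P,W): not NE [P3→Y gives 4>0]
(A,Q,X): not NE [P3→Z gives 8>5]
(A,Q,Y): not NE [P1→B gives 6>3; P3→Z gives 8>7]
(A,Q,Z): not NE [P1→B gives 4>1]
(A,Q,W): not NE [P3→Z gives 8>6]
(B,P,X): not NE [P1→A gives 8>7; P3→Y gives 10>9]
(B,P,Y): NE
(B,P,Z): not NE [P1→A gives 3>2; P2→Q gives 7>6; P3→Y gives 10>2]
(B,P,W): not NE [P1→A gives 1>0; P2→Q gives 5>3; P3→Y gives 10>4]
(B,Q,X): not NE [P1→A gives 7>1; P2→P gives 7>2]
(B,Q,Y): NE
(B,Q,Z): not NE [P3→Y gives 9>2]
(B,Q,W): not NE [P1→A gives 6>0; P3→Y gives 9>0]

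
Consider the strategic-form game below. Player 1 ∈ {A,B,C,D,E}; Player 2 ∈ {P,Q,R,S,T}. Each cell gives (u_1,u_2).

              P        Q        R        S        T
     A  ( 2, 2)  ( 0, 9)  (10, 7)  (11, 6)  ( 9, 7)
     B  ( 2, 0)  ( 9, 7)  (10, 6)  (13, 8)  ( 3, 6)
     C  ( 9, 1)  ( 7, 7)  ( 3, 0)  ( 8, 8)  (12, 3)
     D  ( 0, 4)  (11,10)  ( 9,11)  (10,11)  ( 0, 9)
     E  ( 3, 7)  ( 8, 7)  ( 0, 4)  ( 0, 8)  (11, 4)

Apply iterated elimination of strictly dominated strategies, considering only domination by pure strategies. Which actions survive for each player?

P2 drop P (S beats it: A:6>2 B:8>0 C:8>1 D:11>4 E:8>7)
P2 drop T (Q beats it: A:9>7 B:7>6 C:7>3 D:10>9 E:7>4)
P1 drop C (B beats it: Q:9>7 R:10>3 S:13>8)
P1 drop E (B beats it: Q:9>8 R:10>0 S:13>0)
P1→{A,B,D} P2→{Q,R,S}

Remaining: P1:{A,B,D} P2:{Q,R,S}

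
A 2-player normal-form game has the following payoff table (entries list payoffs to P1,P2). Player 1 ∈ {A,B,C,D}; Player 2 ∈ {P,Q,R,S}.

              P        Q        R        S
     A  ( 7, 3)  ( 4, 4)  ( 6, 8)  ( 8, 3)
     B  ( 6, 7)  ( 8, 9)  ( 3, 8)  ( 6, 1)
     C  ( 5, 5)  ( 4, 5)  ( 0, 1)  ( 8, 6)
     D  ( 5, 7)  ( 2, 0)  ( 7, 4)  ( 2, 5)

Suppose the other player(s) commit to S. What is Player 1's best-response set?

BR_1 = {A,C}

u_1(A vs S) = 8
u_1(B vs S) = 6
u_1(C vs S) = 8
u_1(D vs S) = 2
max payoff 8 at {A,C}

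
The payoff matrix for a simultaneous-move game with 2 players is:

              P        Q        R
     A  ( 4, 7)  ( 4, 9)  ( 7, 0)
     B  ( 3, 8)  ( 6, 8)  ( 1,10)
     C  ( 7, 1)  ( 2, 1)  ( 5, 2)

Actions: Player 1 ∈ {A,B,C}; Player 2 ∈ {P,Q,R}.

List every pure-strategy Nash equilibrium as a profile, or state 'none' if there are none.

No pure NE.

(A,P): not NE [P1→C gives 7>4; P2→Q gives 9>7]
(A,Q): not NE [P1→B gives 6>4]
(A,R): not NE [P2→Q gives 9>0]
(B,P): not NE [P1→C gives 7>3; P2→R gives 10>8]
(B,Q): not NE [P2→R gives 10>8]
(B,R): not NE [P1→A gives 7>1]
(C,P): not NE [P2→R gives 2>1]
(C,Q): not NE [P1→B gives 6>2; P2→R gives 2>1]
(C,R): not NE [P1→A gives 7>5]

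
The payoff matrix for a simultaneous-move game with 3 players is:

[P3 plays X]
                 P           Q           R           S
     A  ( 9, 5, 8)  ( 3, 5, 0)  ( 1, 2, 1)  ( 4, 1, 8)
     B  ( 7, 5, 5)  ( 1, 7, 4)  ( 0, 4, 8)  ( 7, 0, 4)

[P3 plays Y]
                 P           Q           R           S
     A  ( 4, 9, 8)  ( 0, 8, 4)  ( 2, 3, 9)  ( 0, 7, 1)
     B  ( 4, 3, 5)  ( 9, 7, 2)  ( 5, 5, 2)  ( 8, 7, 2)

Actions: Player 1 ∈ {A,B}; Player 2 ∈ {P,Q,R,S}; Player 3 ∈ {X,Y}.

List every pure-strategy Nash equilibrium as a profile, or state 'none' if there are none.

(A,P,X): NE
(A,P,Y): NE
(A,Q,X): not NE [P3→Y gives 4>0]
(A,Q,Y): not NE [P1→B gives 9>0; P2→P gives 9>8]
(A,R,X): not NE [P2→Q gives 5>2; P3→Y gives 9>1]
(A,R,Y): not NE [P1→B gives 5>2; P2→P gives 9>3]
(A,S,X): not NE [P1→B gives 7>4; P2→Q gives 5>1]
(A,S,Y): not NE [P1→B gives 8>0; P2→P gives 9>7; P3→X gives 8>1]
(B,P,X): not NE [P1→A gives 9>7; P2→Q gives 7>5]
(B,P,Y): not NE [P2→S gives 7>3]
(B,Q,X): not NE [P1→A gives 3>1]
(B,Q,Y): not NE [P3→X gives 4>2]
(B,R,X): not NE [P1→A gives 1>0; P2→Q gives 7>4]
(B,R,Y): not NE [P2→S gives 7>5; P3→X gives 8>2]
(B,S,X): not NE [P2→Q gives 7>0]
(B,S,Y): not NE [P3→X gives 4>2]

Nash profiles: (A,P,X), (A,P,Y)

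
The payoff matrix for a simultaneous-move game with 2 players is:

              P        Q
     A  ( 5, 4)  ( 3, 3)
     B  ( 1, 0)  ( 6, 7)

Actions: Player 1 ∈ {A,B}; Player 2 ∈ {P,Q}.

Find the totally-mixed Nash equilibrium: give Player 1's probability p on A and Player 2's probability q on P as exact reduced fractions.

P1 indiff ⇒ q·5+(1-q)·3 = q·1+(1-q)·6 ⇒ q(4) = (1-q)(3) ⇒ q = 3/7
P2 indiff ⇒ p·4+(1-p)·0 = p·3+(1-p)·7 ⇒ p(1) = (1-p)(7) ⇒ p = 7/8

P1 mixes 7/8 on A; P2 mixes 3/7 on P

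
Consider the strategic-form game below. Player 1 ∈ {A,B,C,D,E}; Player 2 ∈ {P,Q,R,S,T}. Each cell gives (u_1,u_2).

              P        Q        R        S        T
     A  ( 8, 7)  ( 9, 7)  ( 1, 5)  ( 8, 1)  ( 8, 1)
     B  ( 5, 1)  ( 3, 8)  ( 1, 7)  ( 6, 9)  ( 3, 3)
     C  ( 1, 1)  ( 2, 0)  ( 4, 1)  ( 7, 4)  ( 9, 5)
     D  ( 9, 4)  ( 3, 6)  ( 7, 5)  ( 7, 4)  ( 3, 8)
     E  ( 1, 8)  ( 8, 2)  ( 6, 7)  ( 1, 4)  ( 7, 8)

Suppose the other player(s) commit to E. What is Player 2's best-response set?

argmax u_2 = {P,T}

u_2(P vs E) = 8
u_2(Q vs E) = 2
u_2(R vs E) = 7
u_2(S vs E) = 4
u_2(T vs E) = 8
max payoff 8 at {P,T}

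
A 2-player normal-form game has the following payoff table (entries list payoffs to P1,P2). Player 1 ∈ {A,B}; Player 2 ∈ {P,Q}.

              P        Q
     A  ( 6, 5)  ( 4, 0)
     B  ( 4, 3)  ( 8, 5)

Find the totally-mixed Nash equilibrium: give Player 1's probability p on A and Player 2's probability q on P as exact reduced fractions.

P1 mixes 2/7 on A; P2 mixes 2/3 on P

P1 indiff ⇒ q·6+(1-q)·4 = q·4+(1-q)·8 ⇒ q(2) = (1-q)(4) ⇒ q = 2/3
P2 indiff ⇒ p·5+(1-p)·3 = p·0+(1-p)·5 ⇒ p(5) = (1-p)(2) ⇒ p = 2/7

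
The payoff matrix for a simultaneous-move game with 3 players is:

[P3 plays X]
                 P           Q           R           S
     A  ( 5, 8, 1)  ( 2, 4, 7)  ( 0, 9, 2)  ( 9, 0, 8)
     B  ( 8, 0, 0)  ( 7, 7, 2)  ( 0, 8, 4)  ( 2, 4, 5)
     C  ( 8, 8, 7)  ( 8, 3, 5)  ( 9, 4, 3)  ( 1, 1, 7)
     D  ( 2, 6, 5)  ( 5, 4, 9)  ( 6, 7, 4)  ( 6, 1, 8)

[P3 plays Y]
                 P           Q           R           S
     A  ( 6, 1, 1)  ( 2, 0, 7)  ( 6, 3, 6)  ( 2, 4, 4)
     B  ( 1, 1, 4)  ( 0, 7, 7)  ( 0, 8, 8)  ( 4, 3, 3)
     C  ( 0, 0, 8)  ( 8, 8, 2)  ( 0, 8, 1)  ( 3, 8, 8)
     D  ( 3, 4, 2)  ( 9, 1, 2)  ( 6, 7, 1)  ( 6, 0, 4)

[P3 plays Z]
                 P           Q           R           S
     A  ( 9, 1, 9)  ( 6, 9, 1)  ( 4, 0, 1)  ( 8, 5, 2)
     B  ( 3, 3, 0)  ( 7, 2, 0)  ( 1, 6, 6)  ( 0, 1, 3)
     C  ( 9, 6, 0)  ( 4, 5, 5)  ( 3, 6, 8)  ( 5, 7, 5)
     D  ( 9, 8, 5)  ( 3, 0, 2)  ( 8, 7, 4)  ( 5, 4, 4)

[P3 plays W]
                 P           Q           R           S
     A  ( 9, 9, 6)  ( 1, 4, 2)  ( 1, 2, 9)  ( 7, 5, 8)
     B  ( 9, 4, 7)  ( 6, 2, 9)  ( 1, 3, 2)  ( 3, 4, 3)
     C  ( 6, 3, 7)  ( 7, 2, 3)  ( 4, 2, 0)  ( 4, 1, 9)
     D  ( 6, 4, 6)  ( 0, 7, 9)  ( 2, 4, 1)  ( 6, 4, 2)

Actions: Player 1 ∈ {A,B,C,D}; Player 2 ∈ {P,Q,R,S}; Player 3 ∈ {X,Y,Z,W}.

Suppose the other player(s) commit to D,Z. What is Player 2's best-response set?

u_2(P vs D,Z) = 8
u_2(Q vs D,Z) = 0
u_2(R vs D,Z) = 7
u_2(S vs D,Z) = 4
max payoff 8 at {P}

P2 best: {P}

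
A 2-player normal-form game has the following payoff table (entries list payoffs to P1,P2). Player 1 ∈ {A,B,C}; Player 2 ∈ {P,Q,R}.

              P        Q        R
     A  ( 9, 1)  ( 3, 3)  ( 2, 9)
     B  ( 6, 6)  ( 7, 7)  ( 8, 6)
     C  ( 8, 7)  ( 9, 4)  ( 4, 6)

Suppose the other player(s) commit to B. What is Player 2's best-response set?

u_2(P vs B) = 6
u_2(Q vs B) = 7
u_2(R vs B) = 6
max payoff 7 at {Q}

P2 best: {Q}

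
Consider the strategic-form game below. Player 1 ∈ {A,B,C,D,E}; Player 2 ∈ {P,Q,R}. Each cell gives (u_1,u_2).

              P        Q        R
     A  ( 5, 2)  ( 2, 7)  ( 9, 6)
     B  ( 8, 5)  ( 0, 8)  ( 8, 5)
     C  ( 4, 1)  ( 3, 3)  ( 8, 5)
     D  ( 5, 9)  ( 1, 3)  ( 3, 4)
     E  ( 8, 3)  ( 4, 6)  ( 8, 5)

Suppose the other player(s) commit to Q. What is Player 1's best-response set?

BR_1 = {E}

u_1(A vs Q) = 2
u_1(B vs Q) = 0
u_1(C vs Q) = 3
u_1(D vs Q) = 1
u_1(E vs Q) = 4
max payoff 4 at {E}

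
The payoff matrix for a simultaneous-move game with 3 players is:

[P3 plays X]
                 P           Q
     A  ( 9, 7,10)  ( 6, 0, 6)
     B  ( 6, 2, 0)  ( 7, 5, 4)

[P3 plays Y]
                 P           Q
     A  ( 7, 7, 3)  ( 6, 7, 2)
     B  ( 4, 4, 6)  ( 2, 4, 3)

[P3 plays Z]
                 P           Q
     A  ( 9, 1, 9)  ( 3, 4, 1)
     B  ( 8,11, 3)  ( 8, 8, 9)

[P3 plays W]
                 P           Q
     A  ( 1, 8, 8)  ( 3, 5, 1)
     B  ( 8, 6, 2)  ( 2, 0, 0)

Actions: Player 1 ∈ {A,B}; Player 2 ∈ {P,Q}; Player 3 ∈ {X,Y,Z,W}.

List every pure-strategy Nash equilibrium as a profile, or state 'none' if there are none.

PSNE = {(A,P,X)}

(A,P,X): NE
(A,P,Y): not NE [P3→X gives 10>3]
(A,P,Z): not NE [P2→Q gives 4>1; P3→X gives 10>9]
(A,P,W): not NE [P1→B gives 8>1; P3→X gives 10>8]
(A,Q,X): not NE [P1→B gives 7>6; P2→P gives 7>0]
(A,Q,Y): not NE [P3→X gives 6>2]
(A,Q,Z): not NE [P1→B gives 8>3; P3→X gives 6>1]
(A,Q,W): not NE [P2→P gives 8>5; P3→X gives 6>1]
(B,P,X): not NE [P1→A gives 9>6; P2→Q gives 5>2; P3→Y gives 6>0]
(B,P,Y): not NE [P1→A gives 7>4]
(B,P,Z): not NE [P1→A gives 9>8; P3→Y gives 6>3]
(B,P,W): not NE [P3→Y gives 6>2]
(B,Q,X): not NE [P3→Z gives 9>4]
(B,Q,Y): not NE [P1→A gives 6>2; P3→Z gives 9>3]
(B,Q,Z): not NE [P2→P gives 11>8]
(B,Q,W): not NE [P1→A gives 3>2; P2→P gives 6>0; P3→Z gives 9>0]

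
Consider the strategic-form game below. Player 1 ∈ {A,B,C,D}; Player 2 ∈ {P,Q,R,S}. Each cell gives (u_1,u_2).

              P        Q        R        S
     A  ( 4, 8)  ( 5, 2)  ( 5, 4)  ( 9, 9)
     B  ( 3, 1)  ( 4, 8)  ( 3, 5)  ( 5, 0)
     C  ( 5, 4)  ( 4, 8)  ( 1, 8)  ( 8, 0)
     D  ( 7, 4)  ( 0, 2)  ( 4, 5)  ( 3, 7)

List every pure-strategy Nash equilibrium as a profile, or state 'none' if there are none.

(A,P): not NE [P1→D gives 7>4; P2→S gives 9>8]
(A,Q): not NE [P2→S gives 9>2]
(A,R): not NE [P2→S gives 9>4]
(A,S): NE
(B,P): not NE [P1→D gives 7>3; P2→Q gives 8>1]
(B,Q): not NE [P1→A gives 5>4]
(B,R): not NE [P1→A gives 5>3; P2→Q gives 8>5]
(B,S): not NE [P1→A gives 9>5; P2→Q gives 8>0]
(C,P): not NE [P1→D gives 7>5; P2→R gives 8>4]
(C,Q): not NE [P1→A gives 5>4]
(C,R): not NE [P1→A gives 5>1]
(C,S): not NE [P1→A gives 9>8; P2→R gives 8>0]
(D,P): not NE [P2→S gives 7>4]
(D,Q): not NE [P1→A gives 5>0; P2→S gives 7>2]
(D,R): not NE [P1→A gives 5>4; P2→S gives 7>5]
(D,S): not NE [P1→A gives 9>3]

NE set: (A,S)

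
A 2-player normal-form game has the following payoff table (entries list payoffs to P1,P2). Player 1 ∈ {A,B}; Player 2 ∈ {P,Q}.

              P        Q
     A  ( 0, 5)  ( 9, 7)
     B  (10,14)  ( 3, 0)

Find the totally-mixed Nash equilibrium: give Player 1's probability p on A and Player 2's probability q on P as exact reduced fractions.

(p,q) = (7/8, 3/8)

P1 indiff ⇒ q·0+(1-q)·9 = q·10+(1-q)·3 ⇒ q(-10) = (1-q)(-6) ⇒ q = 3/8
P2 indiff ⇒ p·5+(1-p)·14 = p·7+(1-p)·0 ⇒ p(-2) = (1-p)(-14) ⇒ p = 7/8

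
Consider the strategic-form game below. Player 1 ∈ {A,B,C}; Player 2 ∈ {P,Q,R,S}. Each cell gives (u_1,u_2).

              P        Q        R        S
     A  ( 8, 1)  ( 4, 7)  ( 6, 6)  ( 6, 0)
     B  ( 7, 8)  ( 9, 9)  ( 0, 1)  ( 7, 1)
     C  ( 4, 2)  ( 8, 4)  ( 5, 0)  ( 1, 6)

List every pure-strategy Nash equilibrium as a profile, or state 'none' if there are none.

Nash profiles: (B,Q)

(A,P): not NE [P2→Q gives 7>1]
(A,Q): not NE [P1→B gives 9>4]
(A,R): not NE [P2→Q gives 7>6]
(A,S): not NE [P1→B gives 7>6; P2→Q gives 7>0]
(B,P): not NE [P1→A gives 8>7; P2→Q gives 9>8]
(B,Q): NE
(B,R): not NE [P1→A gives 6>0; P2→Q gives 9>1]
(B,S): not NE [P2→Q gives 9>1]
(C,P): not NE [P1→A gives 8>4; P2→S gives 6>2]
(C,Q): not NE [P1→B gives 9>8; P2→S gives 6>4]
(C,R): not NE [P1→A gives 6>5; P2→S gives 6>0]
(C,S): not NE [P1→B gives 7>1]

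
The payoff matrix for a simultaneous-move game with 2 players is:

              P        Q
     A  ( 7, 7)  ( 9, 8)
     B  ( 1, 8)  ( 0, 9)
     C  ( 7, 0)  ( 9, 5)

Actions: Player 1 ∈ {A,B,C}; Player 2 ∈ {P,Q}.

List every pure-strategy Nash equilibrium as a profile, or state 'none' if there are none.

PSNE = {(A,Q), (C,Q)}

(A,P): not NE [P2→Q gives 8>7]
(A,Q): NE
(B,P): not NE [P1→C gives 7>1; P2→Q gives 9>8]
(B,Q): not NE [P1→C gives 9>0]
(C,P): not NE [P2→Q gives 5>0]
(C,Q): NE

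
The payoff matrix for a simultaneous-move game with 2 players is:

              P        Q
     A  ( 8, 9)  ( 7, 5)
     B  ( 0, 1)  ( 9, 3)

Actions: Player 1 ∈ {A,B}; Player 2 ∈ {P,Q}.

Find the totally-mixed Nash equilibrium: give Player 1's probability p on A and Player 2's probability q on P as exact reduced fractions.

p=1/3, q=1/5

P1 indiff ⇒ q·8+(1-q)·7 = q·0+(1-q)·9 ⇒ q(8) = (1-q)(2) ⇒ q = 1/5
P2 indiff ⇒ p·9+(1-p)·1 = p·5+(1-p)·3 ⇒ p(4) = (1-p)(2) ⇒ p = 1/3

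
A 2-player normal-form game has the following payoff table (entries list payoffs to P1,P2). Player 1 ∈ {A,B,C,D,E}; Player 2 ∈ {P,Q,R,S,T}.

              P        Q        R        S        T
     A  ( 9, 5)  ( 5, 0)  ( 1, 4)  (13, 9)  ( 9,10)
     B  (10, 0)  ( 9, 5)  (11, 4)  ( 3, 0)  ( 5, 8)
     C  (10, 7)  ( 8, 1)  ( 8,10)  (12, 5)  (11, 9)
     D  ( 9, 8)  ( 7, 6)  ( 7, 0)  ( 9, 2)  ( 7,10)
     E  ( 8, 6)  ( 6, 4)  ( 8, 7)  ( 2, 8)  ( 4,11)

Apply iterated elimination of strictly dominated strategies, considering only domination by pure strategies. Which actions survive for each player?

Survivors P1:{B,C} P2:{R,T}

P1 drop D (C beats it: P:10>9 Q:8>7 R:8>7 S:12>9 T:11>7)
P1 drop E (B beats it: P:10>8 Q:9>6 R:11>8 S:3>2 T:5>4)
P2 drop P (T beats it: A:10>5 B:8>0 C:9>7)
P2 drop Q (T beats it: A:10>0 B:8>5 C:9>1)
P2 drop S (T beats it: A:10>9 B:8>0 C:9>5)
P1 drop A (C beats it: R:8>1 T:11>9)
P1→{B,C} P2→{R,T}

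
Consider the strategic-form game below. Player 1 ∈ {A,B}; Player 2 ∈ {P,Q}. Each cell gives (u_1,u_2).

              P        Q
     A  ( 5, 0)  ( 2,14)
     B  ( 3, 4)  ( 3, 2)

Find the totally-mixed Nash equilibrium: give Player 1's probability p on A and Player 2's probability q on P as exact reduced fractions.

P1 indiff ⇒ q·5+(1-q)·2 = q·3+(1-q)·3 ⇒ q(2) = (1-q)(1) ⇒ q = 1/3
P2 indiff ⇒ p·0+(1-p)·4 = p·14+(1-p)·2 ⇒ p(-14) = (1-p)(-2) ⇒ p = 1/8

(p,q) = (1/8, 1/3)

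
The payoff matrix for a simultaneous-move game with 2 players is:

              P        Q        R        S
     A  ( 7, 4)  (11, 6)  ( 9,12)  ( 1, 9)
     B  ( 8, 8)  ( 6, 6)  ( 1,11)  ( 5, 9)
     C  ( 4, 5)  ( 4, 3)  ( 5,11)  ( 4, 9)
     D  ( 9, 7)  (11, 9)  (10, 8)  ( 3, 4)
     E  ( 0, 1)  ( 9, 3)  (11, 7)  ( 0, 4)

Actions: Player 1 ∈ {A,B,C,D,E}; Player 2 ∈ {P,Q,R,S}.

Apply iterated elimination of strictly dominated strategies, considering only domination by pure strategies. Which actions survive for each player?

IESDS → P1:{A,D,E} P2:{Q,R}

P2 drop P (R beats it: A:12>4 B:11>8 C:11>5 D:8>7 E:7>1)
P2 drop S (R beats it: A:12>9 B:11>9 C:11>9 D:8>4 E:7>4)
P1 drop B (A beats it: Q:11>6 R:9>1)
P1 drop C (A beats it: Q:11>4 R:9>5)
P1→{A,D,E} P2→{Q,R}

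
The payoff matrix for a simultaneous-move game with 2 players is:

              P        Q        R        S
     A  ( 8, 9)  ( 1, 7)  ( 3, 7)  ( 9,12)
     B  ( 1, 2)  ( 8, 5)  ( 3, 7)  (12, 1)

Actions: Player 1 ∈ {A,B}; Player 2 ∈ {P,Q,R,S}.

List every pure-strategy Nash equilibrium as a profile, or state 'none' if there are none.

NE set: (B,R)

(A,P): not NE [P2→S gives 12>9]
(A,Q): not NE [P1→B gives 8>1; P2→S gives 12>7]
(A,R): not NE [P2→S gives 12>7]
(A,S): not NE [P1→B gives 12>9]
(B,P): not NE [P1→A gives 8>1; P2→R gives 7>2]
(B,Q): not NE [P2→R gives 7>5]
(B,R): NE
(B,S): not NE [P2→R gives 7>1]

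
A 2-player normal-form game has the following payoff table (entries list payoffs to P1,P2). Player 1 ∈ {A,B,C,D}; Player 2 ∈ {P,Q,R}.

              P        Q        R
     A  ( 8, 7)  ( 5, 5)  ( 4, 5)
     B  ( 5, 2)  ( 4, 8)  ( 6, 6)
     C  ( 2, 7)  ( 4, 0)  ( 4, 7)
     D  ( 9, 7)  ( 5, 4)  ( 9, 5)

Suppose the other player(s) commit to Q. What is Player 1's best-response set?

u_1(A vs Q) = 5
u_1(B vs Q) = 4
u_1(C vs Q) = 4
u_1(D vs Q) = 5
max payoff 5 at {A,D}

P1 best: {A,D}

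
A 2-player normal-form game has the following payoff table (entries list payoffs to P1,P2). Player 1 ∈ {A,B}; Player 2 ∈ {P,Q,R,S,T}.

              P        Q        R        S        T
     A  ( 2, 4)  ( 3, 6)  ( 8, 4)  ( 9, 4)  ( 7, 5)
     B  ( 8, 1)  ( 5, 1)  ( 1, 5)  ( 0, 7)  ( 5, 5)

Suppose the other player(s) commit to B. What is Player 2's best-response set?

u_2(P vs B) = 1
u_2(Q vs B) = 1
u_2(R vs B) = 5
u_2(S vs B) = 7
u_2(T vs B) = 5
max payoff 7 at {S}

BR_2 = {S}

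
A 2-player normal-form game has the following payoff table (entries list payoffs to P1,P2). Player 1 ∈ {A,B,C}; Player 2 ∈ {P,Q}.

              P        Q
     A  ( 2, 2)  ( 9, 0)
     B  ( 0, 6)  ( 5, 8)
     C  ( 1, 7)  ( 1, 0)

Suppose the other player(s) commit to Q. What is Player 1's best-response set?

u_1(A vs Q) = 9
u_1(B vs Q) = 5
u_1(C vs Q) = 1
max payoff 9 at {A}

P1 best: {A}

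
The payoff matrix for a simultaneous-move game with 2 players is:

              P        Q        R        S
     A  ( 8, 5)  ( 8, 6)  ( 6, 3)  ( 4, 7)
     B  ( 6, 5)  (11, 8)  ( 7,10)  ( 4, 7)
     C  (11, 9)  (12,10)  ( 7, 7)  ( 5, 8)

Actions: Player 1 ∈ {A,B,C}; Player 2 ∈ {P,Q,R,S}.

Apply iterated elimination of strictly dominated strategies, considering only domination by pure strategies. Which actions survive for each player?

Remaining: P1:{B,C} P2:{Q,R}

P1 drop A (C beats it: P:11>8 Q:12>8 R:7>6 S:5>4)
P2 drop P (Q beats it: B:8>5 C:10>9)
P2 drop S (Q beats it: B:8>7 C:10>8)
P1→{B,C} P2→{Q,R}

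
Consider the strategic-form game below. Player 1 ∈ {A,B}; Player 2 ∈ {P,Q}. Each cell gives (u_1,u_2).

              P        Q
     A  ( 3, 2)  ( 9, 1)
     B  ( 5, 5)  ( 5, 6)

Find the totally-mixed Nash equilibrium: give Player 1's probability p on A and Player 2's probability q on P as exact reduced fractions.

P1 indiff ⇒ q·3+(1-q)·9 = q·5+(1-q)·5 ⇒ q(-2) = (1-q)(-4) ⇒ q = 2/3
P2 indiff ⇒ p·2+(1-p)·5 = p·1+(1-p)·6 ⇒ p(1) = (1-p)(1) ⇒ p = 1/2

P1 mixes 1/2 on A; P2 mixes 2/3 on P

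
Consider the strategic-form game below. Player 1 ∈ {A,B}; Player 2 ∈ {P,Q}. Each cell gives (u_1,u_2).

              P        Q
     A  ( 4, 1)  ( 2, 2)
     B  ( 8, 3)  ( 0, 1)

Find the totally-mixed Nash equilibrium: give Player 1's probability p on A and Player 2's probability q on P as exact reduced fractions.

P1 indiff ⇒ q·4+(1-q)·2 = q·8+(1-q)·0 ⇒ q(-4) = (1-q)(-2) ⇒ q = 1/3
P2 indiff ⇒ p·1+(1-p)·3 = p·2+(1-p)·1 ⇒ p(-1) = (1-p)(-2) ⇒ p = 2/3

P1 mixes 2/3 on A; P2 mixes 1/3 on P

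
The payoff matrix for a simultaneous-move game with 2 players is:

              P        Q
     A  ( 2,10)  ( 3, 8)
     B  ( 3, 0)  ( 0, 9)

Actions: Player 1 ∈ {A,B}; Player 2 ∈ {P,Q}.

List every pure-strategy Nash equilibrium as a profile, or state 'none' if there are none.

PSNE: ∅

(A,P): not NE [P1→B gives 3>2]
(A,Q): not NE [P2→P gives 10>8]
(B,P): not NE [P2→Q gives 9>0]
(B,Q): not NE [P1→A gives 3>0]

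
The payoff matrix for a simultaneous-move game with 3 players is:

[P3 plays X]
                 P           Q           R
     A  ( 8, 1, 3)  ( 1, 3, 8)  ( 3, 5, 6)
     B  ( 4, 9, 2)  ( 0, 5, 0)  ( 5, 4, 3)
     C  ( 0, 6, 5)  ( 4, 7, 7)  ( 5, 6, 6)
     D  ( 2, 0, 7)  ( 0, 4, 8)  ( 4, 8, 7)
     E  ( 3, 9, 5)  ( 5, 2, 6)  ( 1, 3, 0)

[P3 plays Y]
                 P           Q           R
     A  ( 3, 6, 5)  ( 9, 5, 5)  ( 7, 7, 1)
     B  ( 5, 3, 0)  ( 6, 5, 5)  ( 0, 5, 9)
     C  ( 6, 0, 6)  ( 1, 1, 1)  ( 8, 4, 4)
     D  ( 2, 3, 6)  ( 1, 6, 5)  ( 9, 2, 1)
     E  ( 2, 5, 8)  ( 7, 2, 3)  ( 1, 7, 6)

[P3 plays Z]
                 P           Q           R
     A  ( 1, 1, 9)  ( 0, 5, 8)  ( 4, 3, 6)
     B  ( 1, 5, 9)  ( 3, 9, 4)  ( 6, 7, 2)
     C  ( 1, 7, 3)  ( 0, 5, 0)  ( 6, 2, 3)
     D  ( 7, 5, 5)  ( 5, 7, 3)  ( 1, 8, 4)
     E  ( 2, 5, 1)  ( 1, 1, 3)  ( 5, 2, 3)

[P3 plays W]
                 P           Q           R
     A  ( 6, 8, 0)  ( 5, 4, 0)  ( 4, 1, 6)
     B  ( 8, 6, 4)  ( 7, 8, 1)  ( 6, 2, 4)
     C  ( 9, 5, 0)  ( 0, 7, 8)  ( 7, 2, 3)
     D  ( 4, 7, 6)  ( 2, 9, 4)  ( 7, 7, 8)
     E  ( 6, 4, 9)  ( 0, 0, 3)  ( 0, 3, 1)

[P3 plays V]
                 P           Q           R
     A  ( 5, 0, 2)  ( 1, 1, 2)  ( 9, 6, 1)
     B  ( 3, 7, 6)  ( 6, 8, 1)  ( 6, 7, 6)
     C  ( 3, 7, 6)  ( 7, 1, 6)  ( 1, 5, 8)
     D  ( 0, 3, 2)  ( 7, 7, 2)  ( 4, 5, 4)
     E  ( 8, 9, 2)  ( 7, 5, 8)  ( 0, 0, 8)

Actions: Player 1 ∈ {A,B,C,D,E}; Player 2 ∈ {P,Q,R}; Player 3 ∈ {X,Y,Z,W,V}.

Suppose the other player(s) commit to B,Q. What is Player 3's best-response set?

u_3(X vs B,Q) = 0
u_3(Y vs B,Q) = 5
u_3(Z vs B,Q) = 4
u_3(W vs B,Q) = 1
u_3(V vs B,Q) = 1
max payoff 5 at {Y}

P3 best: {Y}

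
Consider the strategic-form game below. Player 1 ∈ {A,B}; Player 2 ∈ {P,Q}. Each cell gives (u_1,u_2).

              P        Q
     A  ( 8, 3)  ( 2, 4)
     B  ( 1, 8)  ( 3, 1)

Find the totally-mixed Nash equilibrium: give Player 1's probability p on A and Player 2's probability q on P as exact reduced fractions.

(p,q) = (7/8, 1/8)

P1 indiff ⇒ q·8+(1-q)·2 = q·1+(1-q)·3 ⇒ q(7) = (1-q)(1) ⇒ q = 1/8
P2 indiff ⇒ p·3+(1-p)·8 = p·4+(1-p)·1 ⇒ p(-1) = (1-p)(-7) ⇒ p = 7/8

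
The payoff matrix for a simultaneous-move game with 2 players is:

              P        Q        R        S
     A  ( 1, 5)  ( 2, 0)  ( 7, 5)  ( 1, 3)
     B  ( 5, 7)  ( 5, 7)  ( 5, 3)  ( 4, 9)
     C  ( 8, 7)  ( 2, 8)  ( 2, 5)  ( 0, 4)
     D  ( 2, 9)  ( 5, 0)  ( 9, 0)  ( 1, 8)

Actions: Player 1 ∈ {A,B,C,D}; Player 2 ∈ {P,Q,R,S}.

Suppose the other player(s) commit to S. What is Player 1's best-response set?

u_1(A vs S) = 1
u_1(B vs S) = 4
u_1(C vs S) = 0
u_1(D vs S) = 1
max payoff 4 at {B}

BR_1 = {B}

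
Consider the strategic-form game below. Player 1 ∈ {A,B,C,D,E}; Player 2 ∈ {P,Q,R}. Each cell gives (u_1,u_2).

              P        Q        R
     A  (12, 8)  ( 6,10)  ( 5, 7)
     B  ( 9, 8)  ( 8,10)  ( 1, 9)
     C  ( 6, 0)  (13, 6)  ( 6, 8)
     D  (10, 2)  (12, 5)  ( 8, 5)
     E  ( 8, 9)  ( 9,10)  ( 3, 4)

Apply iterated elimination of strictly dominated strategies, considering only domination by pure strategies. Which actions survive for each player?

P1 drop B (D beats it: P:10>9 Q:12>8 R:8>1)
P1 drop E (D beats it: P:10>8 Q:12>9 R:8>3)
P2 drop P (Q beats it: A:10>8 C:6>0 D:5>2)
P1 drop A (C beats it: Q:13>6 R:6>5)
P1→{C,D} P2→{Q,R}

Survivors P1:{C,D} P2:{Q,R}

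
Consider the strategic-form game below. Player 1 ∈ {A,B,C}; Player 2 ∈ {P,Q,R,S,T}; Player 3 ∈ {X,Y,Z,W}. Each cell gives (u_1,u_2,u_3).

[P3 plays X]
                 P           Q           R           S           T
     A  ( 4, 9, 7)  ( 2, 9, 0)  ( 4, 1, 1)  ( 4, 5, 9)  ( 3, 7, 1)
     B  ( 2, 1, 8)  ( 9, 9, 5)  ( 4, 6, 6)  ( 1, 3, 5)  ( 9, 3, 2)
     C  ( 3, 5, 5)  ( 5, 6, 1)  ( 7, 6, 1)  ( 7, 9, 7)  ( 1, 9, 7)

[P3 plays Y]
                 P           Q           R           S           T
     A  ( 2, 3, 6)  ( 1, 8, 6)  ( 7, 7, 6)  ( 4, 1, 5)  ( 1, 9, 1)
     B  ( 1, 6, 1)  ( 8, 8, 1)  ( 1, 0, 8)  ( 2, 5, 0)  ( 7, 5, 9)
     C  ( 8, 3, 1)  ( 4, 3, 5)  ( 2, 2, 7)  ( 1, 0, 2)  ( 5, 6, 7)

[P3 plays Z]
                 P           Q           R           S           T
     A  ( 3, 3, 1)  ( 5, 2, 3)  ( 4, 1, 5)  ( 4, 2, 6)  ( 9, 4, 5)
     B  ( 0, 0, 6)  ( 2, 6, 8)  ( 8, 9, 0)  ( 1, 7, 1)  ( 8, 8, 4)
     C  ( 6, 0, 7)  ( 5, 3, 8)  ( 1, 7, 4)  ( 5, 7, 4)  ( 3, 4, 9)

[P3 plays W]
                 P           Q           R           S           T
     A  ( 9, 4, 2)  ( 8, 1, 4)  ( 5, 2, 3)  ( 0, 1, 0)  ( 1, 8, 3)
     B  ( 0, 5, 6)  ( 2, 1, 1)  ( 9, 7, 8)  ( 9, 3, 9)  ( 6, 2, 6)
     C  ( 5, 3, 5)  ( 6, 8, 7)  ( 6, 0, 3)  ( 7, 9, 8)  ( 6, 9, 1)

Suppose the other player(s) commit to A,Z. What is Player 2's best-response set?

argmax u_2 = {T}

u_2(P vs A,Z) = 3
u_2(Q vs A,Z) = 2
u_2(R vs A,Z) = 1
u_2(S vs A,Z) = 2
u_2(T vs A,Z) = 4
max payoff 4 at {T}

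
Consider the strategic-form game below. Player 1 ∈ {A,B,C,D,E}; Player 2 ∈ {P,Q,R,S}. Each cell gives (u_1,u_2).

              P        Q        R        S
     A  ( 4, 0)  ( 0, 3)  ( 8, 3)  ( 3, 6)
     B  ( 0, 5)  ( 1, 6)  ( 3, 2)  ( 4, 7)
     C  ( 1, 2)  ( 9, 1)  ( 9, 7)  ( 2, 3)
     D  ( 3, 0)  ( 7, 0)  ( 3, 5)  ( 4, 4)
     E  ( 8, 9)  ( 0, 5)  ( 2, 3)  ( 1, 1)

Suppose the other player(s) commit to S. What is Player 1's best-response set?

P1 best: {B,D}

u_1(A vs S) = 3
u_1(B vs S) = 4
u_1(C vs S) = 2
u_1(D vs S) = 4
u_1(E vs S) = 1
max payoff 4 at {B,D}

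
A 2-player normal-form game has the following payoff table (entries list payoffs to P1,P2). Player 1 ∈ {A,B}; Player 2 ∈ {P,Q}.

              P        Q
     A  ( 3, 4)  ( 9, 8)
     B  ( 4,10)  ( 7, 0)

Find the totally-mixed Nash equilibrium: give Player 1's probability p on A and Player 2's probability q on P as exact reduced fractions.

p=5/7, q=2/3

P1 indiff ⇒ q·3+(1-q)·9 = q·4+(1-q)·7 ⇒ q(-1) = (1-q)(-2) ⇒ q = 2/3
P2 indiff ⇒ p·4+(1-p)·10 = p·8+(1-p)·0 ⇒ p(-4) = (1-p)(-10) ⇒ p = 5/7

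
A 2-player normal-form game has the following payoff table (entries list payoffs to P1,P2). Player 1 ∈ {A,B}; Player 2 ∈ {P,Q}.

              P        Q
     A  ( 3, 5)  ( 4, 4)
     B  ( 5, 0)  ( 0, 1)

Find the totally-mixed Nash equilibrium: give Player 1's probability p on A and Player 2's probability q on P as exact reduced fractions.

P1 indiff ⇒ q·3+(1-q)·4 = q·5+(1-q)·0 ⇒ q(-2) = (1-q)(-4) ⇒ q = 2/3
P2 indiff ⇒ p·5+(1-p)·0 = p·4+(1-p)·1 ⇒ p(1) = (1-p)(1) ⇒ p = 1/2

P1 mixes 1/2 on A; P2 mixes 2/3 on P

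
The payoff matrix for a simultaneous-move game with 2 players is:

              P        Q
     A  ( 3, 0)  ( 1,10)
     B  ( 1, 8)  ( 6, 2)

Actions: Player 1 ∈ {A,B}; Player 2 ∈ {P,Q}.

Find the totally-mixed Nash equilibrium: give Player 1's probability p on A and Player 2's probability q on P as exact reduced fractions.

P1 indiff ⇒ q·3+(1-q)·1 = q·1+(1-q)·6 ⇒ q(2) = (1-q)(5) ⇒ q = 5/7
P2 indiff ⇒ p·0+(1-p)·8 = p·10+(1-p)·2 ⇒ p(-10) = (1-p)(-6) ⇒ p = 3/8

(p,q) = (3/8, 5/7)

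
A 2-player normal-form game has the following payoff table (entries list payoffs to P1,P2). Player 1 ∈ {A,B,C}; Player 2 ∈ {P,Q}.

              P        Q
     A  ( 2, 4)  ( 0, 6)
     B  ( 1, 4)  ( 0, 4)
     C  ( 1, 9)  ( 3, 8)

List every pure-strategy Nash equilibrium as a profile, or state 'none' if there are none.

(A,P): not NE [P2→Q gives 6>4]
(A,Q): not NE [P1→C gives 3>0]
(B,P): not NE [P1→A gives 2>1]
(B,Q): not NE [P1→C gives 3>0]
(C,P): not NE [P1→A gives 2>1]
(C,Q): not NE [P2→P gives 9>8]

PSNE: ∅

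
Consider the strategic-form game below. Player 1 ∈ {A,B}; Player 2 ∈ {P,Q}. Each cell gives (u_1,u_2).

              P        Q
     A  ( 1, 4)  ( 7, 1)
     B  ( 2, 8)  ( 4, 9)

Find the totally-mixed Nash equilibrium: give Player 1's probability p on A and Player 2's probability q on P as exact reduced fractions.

P1 mixes 1/4 on A; P2 mixes 3/4 on P

P1 indiff ⇒ q·1+(1-q)·7 = q·2+(1-q)·4 ⇒ q(-1) = (1-q)(-3) ⇒ q = 3/4
P2 indiff ⇒ p·4+(1-p)·8 = p·1+(1-p)·9 ⇒ p(3) = (1-p)(1) ⇒ p = 1/4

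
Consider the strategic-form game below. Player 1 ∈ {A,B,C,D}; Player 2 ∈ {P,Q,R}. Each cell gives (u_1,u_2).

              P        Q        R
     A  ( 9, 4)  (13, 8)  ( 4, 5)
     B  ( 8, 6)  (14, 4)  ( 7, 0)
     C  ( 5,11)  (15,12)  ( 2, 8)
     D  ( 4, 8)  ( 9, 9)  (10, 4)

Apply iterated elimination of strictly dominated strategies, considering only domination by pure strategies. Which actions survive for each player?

P2 drop R (Q beats it: A:8>5 B:4>0 C:12>8 D:9>4)
P1 drop D (A beats it: P:9>4 Q:13>9)
P1→{A,B,C} P2→{P,Q}

IESDS → P1:{A,B,C} P2:{P,Q}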